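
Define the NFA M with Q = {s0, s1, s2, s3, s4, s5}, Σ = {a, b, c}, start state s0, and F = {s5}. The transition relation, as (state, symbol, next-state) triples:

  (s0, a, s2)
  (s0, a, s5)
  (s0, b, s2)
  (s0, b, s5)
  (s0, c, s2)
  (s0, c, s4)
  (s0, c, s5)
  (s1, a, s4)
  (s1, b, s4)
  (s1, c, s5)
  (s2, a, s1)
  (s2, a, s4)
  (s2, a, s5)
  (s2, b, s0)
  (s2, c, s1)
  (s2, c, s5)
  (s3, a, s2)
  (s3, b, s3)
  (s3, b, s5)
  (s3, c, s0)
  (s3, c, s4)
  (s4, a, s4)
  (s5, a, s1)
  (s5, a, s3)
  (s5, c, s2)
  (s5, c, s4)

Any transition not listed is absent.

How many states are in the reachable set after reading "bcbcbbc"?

4

Start in {s0}.
Read 'b': s0→{s2, s5}; now {s2, s5}.
Read 'c': s2→{s1, s5}, s5→{s2, s4}; now {s1, s2, s4, s5}.
Read 'b': s1→{s4}, s2→{s0}, s4→∅, s5→∅; now {s0, s4}.
Read 'c': s0→{s2, s4, s5}, s4→∅; now {s2, s4, s5}.
Read 'b': s2→{s0}, s4→∅, s5→∅; now {s0}.
Read 'b': s0→{s2, s5}; now {s2, s5}.
Read 'c': s2→{s1, s5}, s5→{s2, s4}; now {s1, s2, s4, s5}.
That set has 4 states.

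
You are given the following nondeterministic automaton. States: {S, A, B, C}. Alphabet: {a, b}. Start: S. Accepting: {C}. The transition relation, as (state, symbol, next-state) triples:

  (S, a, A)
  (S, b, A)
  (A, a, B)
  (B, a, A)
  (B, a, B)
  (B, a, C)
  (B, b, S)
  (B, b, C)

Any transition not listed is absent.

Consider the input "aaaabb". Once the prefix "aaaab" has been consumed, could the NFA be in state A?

No

Start in {S}.
Read 'a': {S} → {A}.
Read 'a': {A} → {B}.
Read 'a': {B} → {A, B, C}.
Read 'a': {A, B, C} → {A, B, C}.
Read 'b': {A, B, C} → {S, C}.
State A is not in {S, C}.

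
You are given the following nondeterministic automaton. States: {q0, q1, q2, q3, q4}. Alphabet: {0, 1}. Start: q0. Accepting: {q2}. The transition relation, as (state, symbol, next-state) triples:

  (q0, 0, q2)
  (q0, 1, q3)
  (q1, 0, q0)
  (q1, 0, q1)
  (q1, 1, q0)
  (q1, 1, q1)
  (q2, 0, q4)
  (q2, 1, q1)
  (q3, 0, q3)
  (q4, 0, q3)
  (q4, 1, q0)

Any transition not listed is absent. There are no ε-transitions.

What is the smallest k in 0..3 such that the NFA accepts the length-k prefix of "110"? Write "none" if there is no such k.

Start in {q0}.
Read '1': q0→{q3}; now {q3}.
Read '1': q3→∅; now ∅.
The set is empty and remains empty for the remaining 1 symbol.
No reachable set along the way intersects F.

none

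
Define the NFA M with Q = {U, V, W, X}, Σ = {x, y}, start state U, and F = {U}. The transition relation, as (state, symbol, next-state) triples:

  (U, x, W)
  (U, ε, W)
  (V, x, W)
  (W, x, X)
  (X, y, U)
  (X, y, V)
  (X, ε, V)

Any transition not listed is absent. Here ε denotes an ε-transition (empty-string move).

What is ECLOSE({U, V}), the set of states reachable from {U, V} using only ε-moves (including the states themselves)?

{U, V, W}

Begin with {U, V}.
ε-move U → W; add W.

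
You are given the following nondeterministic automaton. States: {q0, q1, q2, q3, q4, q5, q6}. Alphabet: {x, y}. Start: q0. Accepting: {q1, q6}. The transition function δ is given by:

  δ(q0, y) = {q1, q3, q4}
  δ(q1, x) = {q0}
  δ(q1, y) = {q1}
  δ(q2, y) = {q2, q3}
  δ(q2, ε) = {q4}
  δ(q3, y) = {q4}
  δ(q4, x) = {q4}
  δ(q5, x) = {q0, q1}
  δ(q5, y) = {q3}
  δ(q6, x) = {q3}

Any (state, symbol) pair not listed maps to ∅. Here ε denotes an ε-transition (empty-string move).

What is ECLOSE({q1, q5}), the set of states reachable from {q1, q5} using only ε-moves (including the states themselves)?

{q1, q5}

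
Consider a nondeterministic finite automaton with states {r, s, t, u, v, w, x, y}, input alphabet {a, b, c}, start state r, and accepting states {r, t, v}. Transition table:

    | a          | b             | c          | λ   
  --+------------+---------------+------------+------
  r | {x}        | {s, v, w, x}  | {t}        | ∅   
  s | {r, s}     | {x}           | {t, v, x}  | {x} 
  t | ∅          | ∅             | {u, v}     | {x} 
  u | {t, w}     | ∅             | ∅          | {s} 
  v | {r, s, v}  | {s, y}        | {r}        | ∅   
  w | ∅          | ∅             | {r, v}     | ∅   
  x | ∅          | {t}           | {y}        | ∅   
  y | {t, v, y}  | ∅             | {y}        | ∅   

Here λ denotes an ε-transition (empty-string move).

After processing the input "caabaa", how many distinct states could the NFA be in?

0

Start in {r}.
Read 'c': {r} → {t, x}.
Read 'a': {t, x} → ∅.
The set is empty and remains empty for the remaining 4 symbols.
That set has 0 states.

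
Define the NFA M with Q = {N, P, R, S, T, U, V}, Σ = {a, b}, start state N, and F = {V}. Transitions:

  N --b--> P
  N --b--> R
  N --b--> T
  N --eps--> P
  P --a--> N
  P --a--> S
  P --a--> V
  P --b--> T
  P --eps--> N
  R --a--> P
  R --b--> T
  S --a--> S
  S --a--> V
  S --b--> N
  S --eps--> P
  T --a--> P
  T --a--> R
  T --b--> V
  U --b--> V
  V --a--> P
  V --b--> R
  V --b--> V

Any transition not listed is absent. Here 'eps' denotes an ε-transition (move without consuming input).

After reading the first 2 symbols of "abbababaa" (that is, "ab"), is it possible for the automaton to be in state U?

No

Start: ε-closure({N}) = {N, P}.
Read 'a': {N, P} → {N, P, S, V}.
Read 'b': {N, P, S, V} → {N, P, R, T, V}.
State U is not in {N, P, R, T, V}.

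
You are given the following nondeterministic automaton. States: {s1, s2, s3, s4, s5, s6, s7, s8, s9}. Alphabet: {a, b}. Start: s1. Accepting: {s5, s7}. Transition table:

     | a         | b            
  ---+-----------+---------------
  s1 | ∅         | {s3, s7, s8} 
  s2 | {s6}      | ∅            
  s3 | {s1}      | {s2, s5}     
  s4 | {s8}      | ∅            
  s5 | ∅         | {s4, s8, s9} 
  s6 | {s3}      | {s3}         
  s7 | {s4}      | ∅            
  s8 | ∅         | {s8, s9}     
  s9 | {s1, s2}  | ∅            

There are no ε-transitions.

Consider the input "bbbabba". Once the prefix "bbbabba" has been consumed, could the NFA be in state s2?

Yes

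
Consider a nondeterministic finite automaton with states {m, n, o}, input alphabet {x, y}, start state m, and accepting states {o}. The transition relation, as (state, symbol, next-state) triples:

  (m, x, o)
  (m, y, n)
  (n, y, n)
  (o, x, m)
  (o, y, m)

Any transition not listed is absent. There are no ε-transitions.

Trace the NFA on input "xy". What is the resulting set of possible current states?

{m}

Start in {m}.
Read 'x': {m} → {o}.
Read 'y': {o} → {m}.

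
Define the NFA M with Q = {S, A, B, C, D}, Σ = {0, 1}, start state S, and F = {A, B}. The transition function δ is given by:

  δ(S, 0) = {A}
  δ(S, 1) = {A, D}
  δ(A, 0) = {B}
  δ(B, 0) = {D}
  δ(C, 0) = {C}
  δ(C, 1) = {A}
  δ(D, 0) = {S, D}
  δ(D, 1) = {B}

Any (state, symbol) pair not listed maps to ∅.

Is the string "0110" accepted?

No

Start in {S}.
Read '0': {S} → {A}.
Read '1': {A} → ∅.
The set is empty and remains empty for the remaining 2 symbols.
The final set ∅ contains no accepting state.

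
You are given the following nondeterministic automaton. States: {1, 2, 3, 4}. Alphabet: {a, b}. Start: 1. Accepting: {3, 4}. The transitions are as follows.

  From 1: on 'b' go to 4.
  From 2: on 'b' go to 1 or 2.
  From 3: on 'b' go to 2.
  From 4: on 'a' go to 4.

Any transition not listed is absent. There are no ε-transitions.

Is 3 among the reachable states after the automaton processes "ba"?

Start in {1}.
Read 'b': 1→{4}; now {4}.
Read 'a': 4→{4}; now {4}.
State 3 is not in {4}.

No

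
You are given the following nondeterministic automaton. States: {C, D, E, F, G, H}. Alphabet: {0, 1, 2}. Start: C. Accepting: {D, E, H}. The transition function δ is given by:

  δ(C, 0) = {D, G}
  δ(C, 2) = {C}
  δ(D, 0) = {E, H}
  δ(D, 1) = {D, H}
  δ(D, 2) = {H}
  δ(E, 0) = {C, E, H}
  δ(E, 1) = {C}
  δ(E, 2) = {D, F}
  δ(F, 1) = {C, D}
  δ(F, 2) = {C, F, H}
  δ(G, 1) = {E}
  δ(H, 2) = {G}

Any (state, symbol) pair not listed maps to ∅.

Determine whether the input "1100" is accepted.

Start in {C}.
Read '1': {C} → ∅.
The set is empty and remains empty for the remaining 3 symbols.
The final set ∅ contains no accepting state.

No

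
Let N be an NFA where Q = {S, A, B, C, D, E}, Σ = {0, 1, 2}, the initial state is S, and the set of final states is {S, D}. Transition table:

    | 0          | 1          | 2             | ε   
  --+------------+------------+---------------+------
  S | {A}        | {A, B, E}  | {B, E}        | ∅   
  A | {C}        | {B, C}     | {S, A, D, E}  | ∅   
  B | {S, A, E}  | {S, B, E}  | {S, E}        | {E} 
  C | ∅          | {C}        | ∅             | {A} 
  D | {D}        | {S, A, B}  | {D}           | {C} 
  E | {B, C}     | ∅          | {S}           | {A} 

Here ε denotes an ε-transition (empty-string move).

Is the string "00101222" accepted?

Yes

Start in {S}.
Read '0': {S} → {A}.
Read '0': {A} → {A, C}.
Read '1': {A, C} → {A, B, C, E}.
Read '0': {A, B, C, E} → {S, A, B, C, E}.
Read '1': {S, A, B, C, E} → {S, A, B, C, E}.
Read '2': {S, A, B, C, E} → {S, A, B, C, D, E}.
Read '2': {S, A, B, C, D, E} → {S, A, B, C, D, E}.
Read '2': {S, A, B, C, D, E} → {S, A, B, C, D, E}.
The final set {S, A, B, C, D, E} contains the accepting states S, D.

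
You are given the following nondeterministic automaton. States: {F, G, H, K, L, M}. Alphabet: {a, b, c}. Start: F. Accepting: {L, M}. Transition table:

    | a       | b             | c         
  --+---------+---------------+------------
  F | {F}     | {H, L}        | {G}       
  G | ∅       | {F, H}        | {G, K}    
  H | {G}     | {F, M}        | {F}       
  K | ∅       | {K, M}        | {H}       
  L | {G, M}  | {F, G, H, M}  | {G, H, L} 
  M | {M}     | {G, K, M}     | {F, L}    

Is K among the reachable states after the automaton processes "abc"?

No

Start in {F}.
Read 'a': F→{F}; now {F}.
Read 'b': F→{H, L}; now {H, L}.
Read 'c': H→{F}, L→{G, H, L}; now {F, G, H, L}.
State K is not in {F, G, H, L}.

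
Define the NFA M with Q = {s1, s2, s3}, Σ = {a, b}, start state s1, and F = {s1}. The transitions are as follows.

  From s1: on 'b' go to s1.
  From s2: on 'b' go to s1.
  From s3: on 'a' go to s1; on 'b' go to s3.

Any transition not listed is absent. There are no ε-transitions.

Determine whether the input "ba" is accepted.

No

Start in {s1}.
Read 'b': {s1} → {s1}.
Read 'a': {s1} → ∅.
The final set ∅ contains no accepting state.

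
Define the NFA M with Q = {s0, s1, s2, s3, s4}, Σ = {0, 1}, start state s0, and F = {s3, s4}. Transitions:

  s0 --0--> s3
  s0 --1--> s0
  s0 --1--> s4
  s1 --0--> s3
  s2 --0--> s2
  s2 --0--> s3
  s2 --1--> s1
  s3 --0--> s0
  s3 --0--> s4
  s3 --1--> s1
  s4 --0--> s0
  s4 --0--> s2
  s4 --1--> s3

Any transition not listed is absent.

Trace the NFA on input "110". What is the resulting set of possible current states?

{s0, s2, s3, s4}

Start in {s0}.
Read '1': {s0} → {s0, s4}.
Read '1': {s0, s4} → {s0, s3, s4}.
Read '0': {s0, s3, s4} → {s0, s2, s3, s4}.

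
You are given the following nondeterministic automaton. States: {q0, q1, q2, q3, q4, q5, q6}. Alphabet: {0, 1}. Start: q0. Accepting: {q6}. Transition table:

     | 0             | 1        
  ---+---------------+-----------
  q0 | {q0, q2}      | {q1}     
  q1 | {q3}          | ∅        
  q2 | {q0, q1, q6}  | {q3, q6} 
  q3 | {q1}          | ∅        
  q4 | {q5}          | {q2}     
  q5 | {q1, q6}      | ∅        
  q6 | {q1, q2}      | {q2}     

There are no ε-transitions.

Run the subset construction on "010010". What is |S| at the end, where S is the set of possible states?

4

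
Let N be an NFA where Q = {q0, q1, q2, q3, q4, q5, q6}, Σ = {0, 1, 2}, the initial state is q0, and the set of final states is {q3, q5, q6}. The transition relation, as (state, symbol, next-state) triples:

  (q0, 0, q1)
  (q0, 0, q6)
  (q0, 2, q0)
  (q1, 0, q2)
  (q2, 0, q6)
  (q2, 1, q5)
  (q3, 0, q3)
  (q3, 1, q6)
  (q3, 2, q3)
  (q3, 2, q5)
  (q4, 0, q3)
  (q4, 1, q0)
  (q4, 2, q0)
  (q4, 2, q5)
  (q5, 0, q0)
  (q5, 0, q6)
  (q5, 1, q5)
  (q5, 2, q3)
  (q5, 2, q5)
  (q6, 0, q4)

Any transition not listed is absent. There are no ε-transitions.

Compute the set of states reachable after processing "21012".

Start in {q0}.
Read '2': q0→{q0}; now {q0}.
Read '1': q0→∅; now ∅.
The set is empty and remains empty for the remaining 3 symbols.

∅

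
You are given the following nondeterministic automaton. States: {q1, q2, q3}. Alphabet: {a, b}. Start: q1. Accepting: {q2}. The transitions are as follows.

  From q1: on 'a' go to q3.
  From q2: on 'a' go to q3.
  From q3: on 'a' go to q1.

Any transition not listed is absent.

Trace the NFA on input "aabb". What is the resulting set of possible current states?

∅

Start in {q1}.
Read 'a': q1→{q3}; now {q3}.
Read 'a': q3→{q1}; now {q1}.
Read 'b': q1→∅; now ∅.
The set is empty and remains empty for the remaining 1 symbol.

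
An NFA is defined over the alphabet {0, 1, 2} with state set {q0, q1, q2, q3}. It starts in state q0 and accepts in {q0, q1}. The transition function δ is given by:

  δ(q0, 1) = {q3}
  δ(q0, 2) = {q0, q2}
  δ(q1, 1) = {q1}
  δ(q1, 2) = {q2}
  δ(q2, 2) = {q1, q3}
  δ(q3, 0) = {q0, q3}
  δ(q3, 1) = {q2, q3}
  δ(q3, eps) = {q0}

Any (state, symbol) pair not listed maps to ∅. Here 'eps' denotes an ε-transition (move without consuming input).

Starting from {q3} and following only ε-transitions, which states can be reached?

Begin with {q3}.
ε-move q3 → q0; add q0.

{q0, q3}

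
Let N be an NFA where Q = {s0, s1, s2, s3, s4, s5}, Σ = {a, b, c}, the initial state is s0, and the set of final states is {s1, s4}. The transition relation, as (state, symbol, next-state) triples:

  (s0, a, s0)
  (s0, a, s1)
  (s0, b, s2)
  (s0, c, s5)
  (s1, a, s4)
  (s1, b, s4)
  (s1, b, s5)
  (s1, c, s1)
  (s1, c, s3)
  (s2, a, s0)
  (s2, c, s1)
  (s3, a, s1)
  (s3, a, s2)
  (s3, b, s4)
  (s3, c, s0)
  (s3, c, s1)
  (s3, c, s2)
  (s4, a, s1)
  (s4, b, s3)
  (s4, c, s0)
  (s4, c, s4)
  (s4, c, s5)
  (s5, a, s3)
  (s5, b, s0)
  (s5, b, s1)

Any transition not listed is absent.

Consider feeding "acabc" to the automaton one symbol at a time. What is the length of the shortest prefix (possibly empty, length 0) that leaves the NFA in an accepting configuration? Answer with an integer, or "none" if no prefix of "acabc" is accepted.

1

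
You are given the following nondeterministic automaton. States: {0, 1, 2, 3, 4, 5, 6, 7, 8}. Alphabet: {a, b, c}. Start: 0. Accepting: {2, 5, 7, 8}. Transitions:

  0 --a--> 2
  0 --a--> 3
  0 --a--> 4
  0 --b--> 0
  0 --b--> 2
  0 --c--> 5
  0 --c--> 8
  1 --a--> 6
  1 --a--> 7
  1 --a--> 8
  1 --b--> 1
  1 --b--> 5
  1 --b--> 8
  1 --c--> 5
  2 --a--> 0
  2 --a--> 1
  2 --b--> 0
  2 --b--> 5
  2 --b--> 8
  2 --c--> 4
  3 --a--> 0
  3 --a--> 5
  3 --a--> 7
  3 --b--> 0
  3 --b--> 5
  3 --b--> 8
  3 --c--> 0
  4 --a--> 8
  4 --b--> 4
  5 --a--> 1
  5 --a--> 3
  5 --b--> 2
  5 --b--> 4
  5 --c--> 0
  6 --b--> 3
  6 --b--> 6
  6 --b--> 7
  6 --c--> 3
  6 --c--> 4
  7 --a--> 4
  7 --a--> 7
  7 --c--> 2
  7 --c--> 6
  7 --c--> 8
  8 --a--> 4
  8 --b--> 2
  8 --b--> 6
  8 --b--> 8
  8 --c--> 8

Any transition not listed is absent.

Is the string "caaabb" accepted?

Start in {0}.
Read 'c': {0} → {5, 8}.
Read 'a': {5, 8} → {1, 3, 4}.
Read 'a': {1, 3, 4} → {0, 5, 6, 7, 8}.
Read 'a': {0, 5, 6, 7, 8} → {1, 2, 3, 4, 7}.
Read 'b': {1, 2, 3, 4, 7} → {0, 1, 4, 5, 8}.
Read 'b': {0, 1, 4, 5, 8} → {0, 1, 2, 4, 5, 6, 8}.
The final set {0, 1, 2, 4, 5, 6, 8} contains the accepting states 2, 5, 8.

Yes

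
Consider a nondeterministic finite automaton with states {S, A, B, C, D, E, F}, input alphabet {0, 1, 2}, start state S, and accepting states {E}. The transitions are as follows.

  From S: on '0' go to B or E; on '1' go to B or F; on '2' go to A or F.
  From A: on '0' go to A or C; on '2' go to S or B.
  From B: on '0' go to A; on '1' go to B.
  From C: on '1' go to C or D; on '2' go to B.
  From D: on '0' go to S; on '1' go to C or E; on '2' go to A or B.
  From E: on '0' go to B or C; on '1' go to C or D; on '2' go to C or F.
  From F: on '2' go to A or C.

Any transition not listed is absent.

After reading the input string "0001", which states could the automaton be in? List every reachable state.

Start in {S}.
Read '0': S→{B, E}; now {B, E}.
Read '0': B→{A}, E→{B, C}; now {A, B, C}.
Read '0': A→{A, C}, B→{A}, C→∅; now {A, C}.
Read '1': A→∅, C→{C, D}; now {C, D}.

{C, D}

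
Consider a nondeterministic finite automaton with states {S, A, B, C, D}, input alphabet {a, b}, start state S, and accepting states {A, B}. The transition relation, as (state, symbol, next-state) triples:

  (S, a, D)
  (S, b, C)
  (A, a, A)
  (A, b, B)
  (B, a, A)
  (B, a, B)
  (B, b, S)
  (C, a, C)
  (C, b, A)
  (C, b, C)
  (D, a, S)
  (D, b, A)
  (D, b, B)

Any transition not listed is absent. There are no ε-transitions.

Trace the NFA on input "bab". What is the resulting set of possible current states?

Start in {S}.
Read 'b': {S} → {C}.
Read 'a': {C} → {C}.
Read 'b': {C} → {A, C}.

{A, C}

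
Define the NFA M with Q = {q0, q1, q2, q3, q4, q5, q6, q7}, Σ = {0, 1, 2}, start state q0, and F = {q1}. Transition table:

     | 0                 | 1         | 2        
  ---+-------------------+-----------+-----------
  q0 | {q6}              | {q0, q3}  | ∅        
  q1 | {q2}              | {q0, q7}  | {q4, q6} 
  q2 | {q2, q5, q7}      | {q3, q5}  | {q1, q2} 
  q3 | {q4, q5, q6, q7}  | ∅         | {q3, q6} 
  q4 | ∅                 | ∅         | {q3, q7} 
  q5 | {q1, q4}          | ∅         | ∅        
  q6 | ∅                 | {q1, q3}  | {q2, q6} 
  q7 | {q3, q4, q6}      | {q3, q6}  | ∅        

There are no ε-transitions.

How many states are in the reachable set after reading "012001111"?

4

Start in {q0}.
Read '0': q0→{q6}; now {q6}.
Read '1': q6→{q1, q3}; now {q1, q3}.
Read '2': q1→{q4, q6}, q3→{q3, q6}; now {q3, q4, q6}.
Read '0': q3→{q4, q5, q6, q7}, q4→∅, q6→∅; now {q4, q5, q6, q7}.
Read '0': q4→∅, q5→{q1, q4}, q6→∅, q7→{q3, q4, q6}; now {q1, q3, q4, q6}.
Read '1': q1→{q0, q7}, q3→∅, q4→∅, q6→{q1, q3}; now {q0, q1, q3, q7}.
Read '1': q0→{q0, q3}, q1→{q0, q7}, q3→∅, q7→{q3, q6}; now {q0, q3, q6, q7}.
Read '1': q0→{q0, q3}, q3→∅, q6→{q1, q3}, q7→{q3, q6}; now {q0, q1, q3, q6}.
Read '1': q0→{q0, q3}, q1→{q0, q7}, q3→∅, q6→{q1, q3}; now {q0, q1, q3, q7}.
That set has 4 states.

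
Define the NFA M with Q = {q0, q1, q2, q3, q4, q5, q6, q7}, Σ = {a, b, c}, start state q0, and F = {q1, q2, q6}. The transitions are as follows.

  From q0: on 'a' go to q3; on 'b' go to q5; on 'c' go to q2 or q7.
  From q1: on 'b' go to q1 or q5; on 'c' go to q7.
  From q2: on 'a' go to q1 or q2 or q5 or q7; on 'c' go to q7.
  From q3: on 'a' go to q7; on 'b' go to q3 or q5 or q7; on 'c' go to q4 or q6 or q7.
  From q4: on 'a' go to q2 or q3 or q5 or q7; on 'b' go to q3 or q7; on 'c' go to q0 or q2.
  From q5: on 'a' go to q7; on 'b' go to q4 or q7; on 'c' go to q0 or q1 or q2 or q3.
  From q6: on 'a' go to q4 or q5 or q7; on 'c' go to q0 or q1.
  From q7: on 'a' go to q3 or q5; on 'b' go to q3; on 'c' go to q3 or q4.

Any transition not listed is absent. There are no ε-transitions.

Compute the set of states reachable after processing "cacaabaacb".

Start in {q0}.
Read 'c': {q0} → {q2, q7}.
Read 'a': {q2, q7} → {q1, q2, q3, q5, q7}.
Read 'c': {q1, q2, q3, q5, q7} → {q0, q1, q2, q3, q4, q6, q7}.
Read 'a': {q0, q1, q2, q3, q4, q6, q7} → {q1, q2, q3, q4, q5, q7}.
Read 'a': {q1, q2, q3, q4, q5, q7} → {q1, q2, q3, q5, q7}.
Read 'b': {q1, q2, q3, q5, q7} → {q1, q3, q4, q5, q7}.
Read 'a': {q1, q3, q4, q5, q7} → {q2, q3, q5, q7}.
Read 'a': {q2, q3, q5, q7} → {q1, q2, q3, q5, q7}.
Read 'c': {q1, q2, q3, q5, q7} → {q0, q1, q2, q3, q4, q6, q7}.
Read 'b': {q0, q1, q2, q3, q4, q6, q7} → {q1, q3, q5, q7}.

{q1, q3, q5, q7}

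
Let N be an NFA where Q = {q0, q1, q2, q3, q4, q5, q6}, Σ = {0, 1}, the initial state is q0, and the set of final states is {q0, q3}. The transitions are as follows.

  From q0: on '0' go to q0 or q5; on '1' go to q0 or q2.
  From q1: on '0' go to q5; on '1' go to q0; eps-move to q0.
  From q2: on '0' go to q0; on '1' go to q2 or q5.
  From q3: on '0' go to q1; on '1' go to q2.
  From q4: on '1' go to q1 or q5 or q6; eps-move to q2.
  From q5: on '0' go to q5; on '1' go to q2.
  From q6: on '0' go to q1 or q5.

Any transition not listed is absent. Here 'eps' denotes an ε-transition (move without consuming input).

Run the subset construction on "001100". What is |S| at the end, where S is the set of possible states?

2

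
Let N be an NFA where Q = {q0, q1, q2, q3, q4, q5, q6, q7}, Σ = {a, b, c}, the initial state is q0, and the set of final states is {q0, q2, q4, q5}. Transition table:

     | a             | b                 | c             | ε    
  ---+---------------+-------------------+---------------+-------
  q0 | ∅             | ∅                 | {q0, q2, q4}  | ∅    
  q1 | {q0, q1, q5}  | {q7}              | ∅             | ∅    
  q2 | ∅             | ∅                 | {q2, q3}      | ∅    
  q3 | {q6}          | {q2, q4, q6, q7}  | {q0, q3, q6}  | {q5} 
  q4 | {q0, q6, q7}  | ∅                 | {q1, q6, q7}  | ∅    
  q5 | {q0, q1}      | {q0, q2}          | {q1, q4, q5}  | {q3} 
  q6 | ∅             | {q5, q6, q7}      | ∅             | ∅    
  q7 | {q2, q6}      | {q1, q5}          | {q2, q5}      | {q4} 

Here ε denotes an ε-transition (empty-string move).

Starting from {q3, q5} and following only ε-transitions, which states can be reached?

Begin with {q3, q5}.
No ε-moves leave this set, so the closure equals the set itself.

{q3, q5}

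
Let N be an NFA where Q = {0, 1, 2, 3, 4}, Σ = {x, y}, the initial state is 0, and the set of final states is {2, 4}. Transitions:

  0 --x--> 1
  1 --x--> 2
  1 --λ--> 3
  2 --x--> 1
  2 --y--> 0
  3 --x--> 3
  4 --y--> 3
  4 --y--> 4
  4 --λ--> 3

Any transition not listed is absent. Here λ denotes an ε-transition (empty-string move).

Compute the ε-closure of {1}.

{1, 3}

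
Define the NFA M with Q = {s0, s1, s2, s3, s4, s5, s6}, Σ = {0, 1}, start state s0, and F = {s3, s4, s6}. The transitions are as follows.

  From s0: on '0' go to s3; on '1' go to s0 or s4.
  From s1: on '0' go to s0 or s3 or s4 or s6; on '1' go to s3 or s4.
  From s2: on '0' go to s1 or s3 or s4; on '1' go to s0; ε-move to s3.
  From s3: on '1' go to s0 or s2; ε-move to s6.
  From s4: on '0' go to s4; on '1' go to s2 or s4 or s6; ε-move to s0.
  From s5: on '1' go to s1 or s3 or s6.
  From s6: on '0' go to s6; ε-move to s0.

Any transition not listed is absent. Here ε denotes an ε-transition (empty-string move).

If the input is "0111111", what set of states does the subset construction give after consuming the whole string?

{s0, s2, s3, s4, s6}

Start in {s0}.
Read '0': {s0} → {s0, s3, s6}.
Read '1': {s0, s3, s6} → {s0, s2, s3, s4, s6}.
Read '1': {s0, s2, s3, s4, s6} → {s0, s2, s3, s4, s6}.
Read '1': {s0, s2, s3, s4, s6} → {s0, s2, s3, s4, s6}.
Read '1': {s0, s2, s3, s4, s6} → {s0, s2, s3, s4, s6}.
Read '1': {s0, s2, s3, s4, s6} → {s0, s2, s3, s4, s6}.
Read '1': {s0, s2, s3, s4, s6} → {s0, s2, s3, s4, s6}.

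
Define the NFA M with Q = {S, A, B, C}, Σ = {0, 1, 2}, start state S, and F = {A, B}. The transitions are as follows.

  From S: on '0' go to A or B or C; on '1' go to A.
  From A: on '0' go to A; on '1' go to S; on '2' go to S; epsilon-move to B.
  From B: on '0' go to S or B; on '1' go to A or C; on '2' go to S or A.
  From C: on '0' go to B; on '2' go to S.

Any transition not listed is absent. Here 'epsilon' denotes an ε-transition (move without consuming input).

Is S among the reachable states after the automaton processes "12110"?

Yes

Start in {S}.
Read '1': {S} → {A, B}.
Read '2': {A, B} → {S, A, B}.
Read '1': {S, A, B} → {S, A, B, C}.
Read '1': {S, A, B, C} → {S, A, B, C}.
Read '0': {S, A, B, C} → {S, A, B, C}.
State S is in {S, A, B, C}.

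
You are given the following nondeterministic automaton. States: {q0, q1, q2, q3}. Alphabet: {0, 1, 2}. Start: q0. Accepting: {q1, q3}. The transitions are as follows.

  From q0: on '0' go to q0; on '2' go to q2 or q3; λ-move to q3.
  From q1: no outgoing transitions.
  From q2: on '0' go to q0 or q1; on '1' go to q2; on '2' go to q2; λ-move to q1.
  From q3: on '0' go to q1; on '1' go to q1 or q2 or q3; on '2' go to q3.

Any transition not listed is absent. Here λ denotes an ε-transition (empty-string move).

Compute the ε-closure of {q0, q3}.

{q0, q3}

Begin with {q0, q3}.
No ε-moves leave this set, so the closure equals the set itself.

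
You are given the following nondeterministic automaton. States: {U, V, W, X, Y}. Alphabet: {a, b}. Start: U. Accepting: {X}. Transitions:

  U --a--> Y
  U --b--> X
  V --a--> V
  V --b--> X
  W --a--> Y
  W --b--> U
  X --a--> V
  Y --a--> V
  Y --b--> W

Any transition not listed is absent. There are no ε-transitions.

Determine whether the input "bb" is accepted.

No

Start in {U}.
Read 'b': {U} → {X}.
Read 'b': {X} → ∅.
The final set ∅ contains no accepting state.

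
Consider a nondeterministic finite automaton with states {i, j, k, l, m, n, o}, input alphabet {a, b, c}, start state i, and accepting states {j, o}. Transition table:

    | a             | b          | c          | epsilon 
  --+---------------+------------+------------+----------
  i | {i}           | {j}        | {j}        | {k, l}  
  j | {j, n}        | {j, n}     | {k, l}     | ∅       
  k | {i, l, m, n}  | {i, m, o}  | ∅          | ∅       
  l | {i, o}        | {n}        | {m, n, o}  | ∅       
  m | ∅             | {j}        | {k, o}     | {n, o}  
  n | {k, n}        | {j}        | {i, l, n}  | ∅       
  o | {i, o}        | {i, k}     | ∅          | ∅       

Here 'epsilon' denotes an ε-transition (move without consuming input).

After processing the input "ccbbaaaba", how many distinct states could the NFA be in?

Start: ε-closure({i}) = {i, k, l}.
Read 'c': i→{j}, k→∅, l→{m, n, o}; now {j, m, n, o}.
Read 'c': j→{k, l}, m→{k, o}, n→{i, l, n}, o→∅; now {i, k, l, n, o}.
Read 'b': i→{j}, k→{i, m, o}, l→{n}, n→{j}, o→{i, k}; union {i, j, k, m, n, o}; ε-closure = {i, j, k, l, m, n, o}.
Read 'b': i→{j}, j→{j, n}, k→{i, m, o}, l→{n}, m→{j}, n→{j}, o→{i, k}; union {i, j, k, m, n, o}; ε-closure = {i, j, k, l, m, n, o}.
Read 'a': i→{i}, j→{j, n}, k→{i, l, m, n}, l→{i, o}, m→∅, n→{k, n}, o→{i, o}; now {i, j, k, l, m, n, o}.
Read 'a': i→{i}, j→{j, n}, k→{i, l, m, n}, l→{i, o}, m→∅, n→{k, n}, o→{i, o}; now {i, j, k, l, m, n, o}.
Read 'a': i→{i}, j→{j, n}, k→{i, l, m, n}, l→{i, o}, m→∅, n→{k, n}, o→{i, o}; now {i, j, k, l, m, n, o}.
Read 'b': i→{j}, j→{j, n}, k→{i, m, o}, l→{n}, m→{j}, n→{j}, o→{i, k}; union {i, j, k, m, n, o}; ε-closure = {i, j, k, l, m, n, o}.
Read 'a': i→{i}, j→{j, n}, k→{i, l, m, n}, l→{i, o}, m→∅, n→{k, n}, o→{i, o}; now {i, j, k, l, m, n, o}.
That set has 7 states.

7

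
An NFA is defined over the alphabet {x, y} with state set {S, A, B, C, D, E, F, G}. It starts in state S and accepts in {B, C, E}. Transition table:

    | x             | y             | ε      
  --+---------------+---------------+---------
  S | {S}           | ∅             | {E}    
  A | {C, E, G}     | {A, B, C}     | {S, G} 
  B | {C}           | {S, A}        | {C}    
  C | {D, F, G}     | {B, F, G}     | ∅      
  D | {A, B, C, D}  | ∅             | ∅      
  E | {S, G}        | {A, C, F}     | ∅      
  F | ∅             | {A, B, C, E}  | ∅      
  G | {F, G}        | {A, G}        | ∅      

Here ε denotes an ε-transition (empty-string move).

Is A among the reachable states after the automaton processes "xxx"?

No

Start: ε-closure({S}) = {S, E}.
Read 'x': {S, E} → {S, E, G}.
Read 'x': {S, E, G} → {S, E, F, G}.
Read 'x': {S, E, F, G} → {S, E, F, G}.
State A is not in {S, E, F, G}.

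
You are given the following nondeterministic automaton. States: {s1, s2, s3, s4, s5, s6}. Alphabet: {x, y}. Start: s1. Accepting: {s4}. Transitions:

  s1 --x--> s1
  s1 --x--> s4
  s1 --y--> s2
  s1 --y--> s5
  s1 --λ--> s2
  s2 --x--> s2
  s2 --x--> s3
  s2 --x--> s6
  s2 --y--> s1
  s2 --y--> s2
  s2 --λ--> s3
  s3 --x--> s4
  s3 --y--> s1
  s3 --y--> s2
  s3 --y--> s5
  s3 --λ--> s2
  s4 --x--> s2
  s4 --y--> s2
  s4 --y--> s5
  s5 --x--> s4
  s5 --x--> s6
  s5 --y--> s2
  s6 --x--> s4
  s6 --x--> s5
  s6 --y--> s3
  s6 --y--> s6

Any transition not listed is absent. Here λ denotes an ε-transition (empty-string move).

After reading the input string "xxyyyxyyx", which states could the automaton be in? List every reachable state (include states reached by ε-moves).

{s1, s2, s3, s4, s5, s6}

Start: ε-closure({s1}) = {s1, s2, s3}.
Read 'x': s1→{s1, s4}, s2→{s2, s3, s6}, s3→{s4}; now {s1, s2, s3, s4, s6}.
Read 'x': s1→{s1, s4}, s2→{s2, s3, s6}, s3→{s4}, s4→{s2}, s6→{s4, s5}; now {s1, s2, s3, s4, s5, s6}.
Read 'y': s1→{s2, s5}, s2→{s1, s2}, s3→{s1, s2, s5}, s4→{s2, s5}, s5→{s2}, s6→{s3, s6}; now {s1, s2, s3, s5, s6}.
Read 'y': s1→{s2, s5}, s2→{s1, s2}, s3→{s1, s2, s5}, s5→{s2}, s6→{s3, s6}; now {s1, s2, s3, s5, s6}.
Read 'y': s1→{s2, s5}, s2→{s1, s2}, s3→{s1, s2, s5}, s5→{s2}, s6→{s3, s6}; now {s1, s2, s3, s5, s6}.
Read 'x': s1→{s1, s4}, s2→{s2, s3, s6}, s3→{s4}, s5→{s4, s6}, s6→{s4, s5}; now {s1, s2, s3, s4, s5, s6}.
Read 'y': s1→{s2, s5}, s2→{s1, s2}, s3→{s1, s2, s5}, s4→{s2, s5}, s5→{s2}, s6→{s3, s6}; now {s1, s2, s3, s5, s6}.
Read 'y': s1→{s2, s5}, s2→{s1, s2}, s3→{s1, s2, s5}, s5→{s2}, s6→{s3, s6}; now {s1, s2, s3, s5, s6}.
Read 'x': s1→{s1, s4}, s2→{s2, s3, s6}, s3→{s4}, s5→{s4, s6}, s6→{s4, s5}; now {s1, s2, s3, s4, s5, s6}.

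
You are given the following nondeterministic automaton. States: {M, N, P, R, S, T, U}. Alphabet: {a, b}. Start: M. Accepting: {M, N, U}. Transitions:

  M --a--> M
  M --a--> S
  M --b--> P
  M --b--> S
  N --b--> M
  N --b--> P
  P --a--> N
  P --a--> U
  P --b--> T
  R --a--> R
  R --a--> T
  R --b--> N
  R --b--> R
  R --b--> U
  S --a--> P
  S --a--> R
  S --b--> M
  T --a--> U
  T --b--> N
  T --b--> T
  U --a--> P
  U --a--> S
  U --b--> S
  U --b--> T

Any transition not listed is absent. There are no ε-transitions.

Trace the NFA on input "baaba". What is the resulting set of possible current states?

{M, N, P, R, S, T, U}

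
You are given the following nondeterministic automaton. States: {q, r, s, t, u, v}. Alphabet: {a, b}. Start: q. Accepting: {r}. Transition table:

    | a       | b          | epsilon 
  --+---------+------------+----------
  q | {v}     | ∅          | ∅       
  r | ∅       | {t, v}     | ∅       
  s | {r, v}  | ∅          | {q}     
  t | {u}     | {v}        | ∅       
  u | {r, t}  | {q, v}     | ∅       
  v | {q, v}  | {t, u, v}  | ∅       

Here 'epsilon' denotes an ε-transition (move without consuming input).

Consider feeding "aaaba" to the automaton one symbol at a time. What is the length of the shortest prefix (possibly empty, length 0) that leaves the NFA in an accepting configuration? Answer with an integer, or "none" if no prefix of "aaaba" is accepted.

Start in {q}.
Read 'a': q→{v}; now {v}.
Read 'a': v→{q, v}; now {q, v}.
Read 'a': q→{v}, v→{q, v}; now {q, v}.
Read 'b': q→∅, v→{t, u, v}; now {t, u, v}.
Read 'a': t→{u}, u→{r, t}, v→{q, v}; now {q, r, t, u, v}.
None of the earlier sets intersect F, but {q, r, t, u, v} does.

5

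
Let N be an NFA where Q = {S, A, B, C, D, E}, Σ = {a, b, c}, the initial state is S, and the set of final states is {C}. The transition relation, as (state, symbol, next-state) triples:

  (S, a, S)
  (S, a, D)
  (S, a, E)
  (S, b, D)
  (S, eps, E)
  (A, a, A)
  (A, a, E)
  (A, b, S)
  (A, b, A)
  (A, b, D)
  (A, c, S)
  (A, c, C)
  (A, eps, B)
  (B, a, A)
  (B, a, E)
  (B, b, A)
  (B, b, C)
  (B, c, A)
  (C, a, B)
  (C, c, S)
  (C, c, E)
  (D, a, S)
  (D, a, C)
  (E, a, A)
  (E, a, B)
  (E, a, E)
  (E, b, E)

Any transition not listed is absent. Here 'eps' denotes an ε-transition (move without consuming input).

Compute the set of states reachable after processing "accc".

{S, A, B, C, E}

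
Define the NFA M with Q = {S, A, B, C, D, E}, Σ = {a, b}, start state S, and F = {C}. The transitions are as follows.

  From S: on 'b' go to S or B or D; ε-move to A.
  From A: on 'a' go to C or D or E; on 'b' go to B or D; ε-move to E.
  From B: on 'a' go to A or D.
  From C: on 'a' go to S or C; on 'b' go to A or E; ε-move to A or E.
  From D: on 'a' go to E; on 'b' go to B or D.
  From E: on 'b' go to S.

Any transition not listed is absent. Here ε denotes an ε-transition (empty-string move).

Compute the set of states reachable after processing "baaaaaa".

{S, A, C, D, E}

Start: ε-closure({S}) = {S, A, E}.
Read 'b': S→{S, B, D}, A→{B, D}, E→{S}; union {S, B, D}; ε-closure = {S, A, B, D, E}.
Read 'a': S→∅, A→{C, D, E}, B→{A, D}, D→{E}, E→∅; now {A, C, D, E}.
Read 'a': A→{C, D, E}, C→{S, C}, D→{E}, E→∅; union {S, C, D, E}; ε-closure = {S, A, C, D, E}.
Read 'a': S→∅, A→{C, D, E}, C→{S, C}, D→{E}, E→∅; union {S, C, D, E}; ε-closure = {S, A, C, D, E}.
Read 'a': S→∅, A→{C, D, E}, C→{S, C}, D→{E}, E→∅; union {S, C, D, E}; ε-closure = {S, A, C, D, E}.
Read 'a': S→∅, A→{C, D, E}, C→{S, C}, D→{E}, E→∅; union {S, C, D, E}; ε-closure = {S, A, C, D, E}.
Read 'a': S→∅, A→{C, D, E}, C→{S, C}, D→{E}, E→∅; union {S, C, D, E}; ε-closure = {S, A, C, D, E}.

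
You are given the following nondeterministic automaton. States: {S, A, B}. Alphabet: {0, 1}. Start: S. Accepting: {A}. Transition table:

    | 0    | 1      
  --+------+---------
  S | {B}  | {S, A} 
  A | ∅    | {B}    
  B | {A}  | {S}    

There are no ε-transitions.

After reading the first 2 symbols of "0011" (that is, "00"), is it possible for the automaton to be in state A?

Yes

Start in {S}.
Read '0': S→{B}; now {B}.
Read '0': B→{A}; now {A}.
State A is in {A}.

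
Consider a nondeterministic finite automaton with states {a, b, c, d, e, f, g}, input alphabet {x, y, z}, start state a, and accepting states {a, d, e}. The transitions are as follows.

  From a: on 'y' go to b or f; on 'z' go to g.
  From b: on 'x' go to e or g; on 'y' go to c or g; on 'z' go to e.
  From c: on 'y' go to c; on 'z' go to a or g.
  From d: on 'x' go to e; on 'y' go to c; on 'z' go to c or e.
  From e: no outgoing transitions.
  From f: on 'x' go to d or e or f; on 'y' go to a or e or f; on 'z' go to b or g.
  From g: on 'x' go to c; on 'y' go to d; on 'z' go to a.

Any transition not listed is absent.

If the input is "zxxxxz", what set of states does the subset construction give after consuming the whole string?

Start in {a}.
Read 'z': a→{g}; now {g}.
Read 'x': g→{c}; now {c}.
Read 'x': c→∅; now ∅.
The set is empty and remains empty for the remaining 3 symbols.

∅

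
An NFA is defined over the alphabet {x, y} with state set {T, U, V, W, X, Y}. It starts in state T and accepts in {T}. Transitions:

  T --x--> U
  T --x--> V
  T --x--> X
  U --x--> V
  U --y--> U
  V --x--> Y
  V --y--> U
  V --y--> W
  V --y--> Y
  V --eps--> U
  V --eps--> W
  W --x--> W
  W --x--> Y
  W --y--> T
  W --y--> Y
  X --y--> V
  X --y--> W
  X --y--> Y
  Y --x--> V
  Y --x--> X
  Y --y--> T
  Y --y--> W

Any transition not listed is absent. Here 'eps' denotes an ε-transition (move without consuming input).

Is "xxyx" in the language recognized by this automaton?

No

Start in {T}.
Read 'x': {T} → {U, V, W, X}.
Read 'x': {U, V, W, X} → {U, V, W, Y}.
Read 'y': {U, V, W, Y} → {T, U, W, Y}.
Read 'x': {T, U, W, Y} → {U, V, W, X, Y}.
The final set {U, V, W, X, Y} contains no accepting state.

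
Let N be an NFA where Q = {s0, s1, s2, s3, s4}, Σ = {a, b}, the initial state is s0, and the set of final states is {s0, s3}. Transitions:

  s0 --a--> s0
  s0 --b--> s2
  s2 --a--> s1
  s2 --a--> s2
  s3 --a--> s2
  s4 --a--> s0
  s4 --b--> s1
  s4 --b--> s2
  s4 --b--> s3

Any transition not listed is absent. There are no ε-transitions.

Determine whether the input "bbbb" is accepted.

No

Start in {s0}.
Read 'b': {s0} → {s2}.
Read 'b': {s2} → ∅.
The set is empty and remains empty for the remaining 2 symbols.
The final set ∅ contains no accepting state.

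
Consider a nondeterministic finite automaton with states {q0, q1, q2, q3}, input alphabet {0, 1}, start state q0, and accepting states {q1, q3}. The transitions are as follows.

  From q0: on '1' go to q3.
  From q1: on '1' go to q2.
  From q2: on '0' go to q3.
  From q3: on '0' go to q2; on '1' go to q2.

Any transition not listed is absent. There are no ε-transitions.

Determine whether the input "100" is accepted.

Yes

Start in {q0}.
Read '1': {q0} → {q3}.
Read '0': {q3} → {q2}.
Read '0': {q2} → {q3}.
The final set {q3} contains the accepting state q3.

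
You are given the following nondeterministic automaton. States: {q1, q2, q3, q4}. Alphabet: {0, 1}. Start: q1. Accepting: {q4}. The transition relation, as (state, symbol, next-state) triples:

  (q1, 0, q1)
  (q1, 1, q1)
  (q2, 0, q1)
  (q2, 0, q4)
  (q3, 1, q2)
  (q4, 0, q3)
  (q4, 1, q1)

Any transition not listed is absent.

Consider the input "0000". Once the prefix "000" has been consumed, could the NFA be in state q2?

No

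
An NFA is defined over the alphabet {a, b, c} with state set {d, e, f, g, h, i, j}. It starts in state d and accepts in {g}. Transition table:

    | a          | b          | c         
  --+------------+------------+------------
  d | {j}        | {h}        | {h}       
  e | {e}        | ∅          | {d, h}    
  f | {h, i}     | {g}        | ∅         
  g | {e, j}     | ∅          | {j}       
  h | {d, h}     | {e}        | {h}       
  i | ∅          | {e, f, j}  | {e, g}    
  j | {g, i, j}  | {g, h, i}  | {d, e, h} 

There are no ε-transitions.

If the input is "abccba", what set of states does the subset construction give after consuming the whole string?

{d, e, h, j}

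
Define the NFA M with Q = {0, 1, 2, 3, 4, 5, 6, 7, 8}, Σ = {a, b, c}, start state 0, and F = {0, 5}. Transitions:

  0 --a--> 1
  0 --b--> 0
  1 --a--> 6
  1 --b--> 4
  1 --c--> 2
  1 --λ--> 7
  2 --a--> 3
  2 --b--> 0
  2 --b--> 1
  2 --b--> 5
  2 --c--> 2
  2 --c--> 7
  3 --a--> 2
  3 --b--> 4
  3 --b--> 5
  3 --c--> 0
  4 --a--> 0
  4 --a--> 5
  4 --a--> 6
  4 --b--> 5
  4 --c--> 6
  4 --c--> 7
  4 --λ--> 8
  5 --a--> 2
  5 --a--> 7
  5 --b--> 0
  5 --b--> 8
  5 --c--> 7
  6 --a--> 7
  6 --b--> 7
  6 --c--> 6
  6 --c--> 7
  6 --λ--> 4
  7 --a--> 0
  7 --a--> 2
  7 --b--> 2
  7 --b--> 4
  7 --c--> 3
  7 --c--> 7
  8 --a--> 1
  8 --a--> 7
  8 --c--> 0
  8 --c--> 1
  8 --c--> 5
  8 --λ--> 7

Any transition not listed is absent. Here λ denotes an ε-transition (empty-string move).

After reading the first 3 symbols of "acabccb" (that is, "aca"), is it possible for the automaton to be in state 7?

No

Start in {0}.
Read 'a': {0} → {1, 7}.
Read 'c': {1, 7} → {2, 3, 7}.
Read 'a': {2, 3, 7} → {0, 2, 3}.
State 7 is not in {0, 2, 3}.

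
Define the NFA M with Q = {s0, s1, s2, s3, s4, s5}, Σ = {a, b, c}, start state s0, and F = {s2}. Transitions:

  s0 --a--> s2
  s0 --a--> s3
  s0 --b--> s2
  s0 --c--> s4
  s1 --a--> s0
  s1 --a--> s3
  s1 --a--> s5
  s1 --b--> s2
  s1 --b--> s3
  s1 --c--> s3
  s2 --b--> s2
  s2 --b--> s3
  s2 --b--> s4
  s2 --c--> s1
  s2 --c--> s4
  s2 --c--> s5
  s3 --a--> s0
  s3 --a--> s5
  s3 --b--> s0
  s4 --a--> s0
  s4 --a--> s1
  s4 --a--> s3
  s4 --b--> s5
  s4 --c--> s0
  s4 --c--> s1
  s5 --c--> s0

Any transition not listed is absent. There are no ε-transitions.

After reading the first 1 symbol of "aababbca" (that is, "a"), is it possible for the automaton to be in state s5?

No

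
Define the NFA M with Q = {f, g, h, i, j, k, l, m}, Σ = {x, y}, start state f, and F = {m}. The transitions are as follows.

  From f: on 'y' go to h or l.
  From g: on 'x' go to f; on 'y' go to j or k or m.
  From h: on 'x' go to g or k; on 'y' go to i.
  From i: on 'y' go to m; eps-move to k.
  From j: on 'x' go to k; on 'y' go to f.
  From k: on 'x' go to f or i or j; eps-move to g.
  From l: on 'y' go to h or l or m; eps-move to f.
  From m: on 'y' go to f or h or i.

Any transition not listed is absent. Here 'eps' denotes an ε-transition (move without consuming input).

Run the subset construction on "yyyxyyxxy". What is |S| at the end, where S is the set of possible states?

Start in {f}.
Read 'y': f→{h, l}; union {h, l}; ε-closure = {f, h, l}.
Read 'y': f→{h, l}, h→{i}, l→{h, l, m}; union {h, i, l, m}; ε-closure = {f, g, h, i, k, l, m}.
Read 'y': f→{h, l}, g→{j, k, m}, h→{i}, i→{m}, k→∅, l→{h, l, m}, m→{f, h, i}; union {f, h, i, j, k, l, m}; ε-closure = {f, g, h, i, j, k, l, m}.
Read 'x': f→∅, g→{f}, h→{g, k}, i→∅, j→{k}, k→{f, i, j}, l→∅, m→∅; now {f, g, i, j, k}.
Read 'y': f→{h, l}, g→{j, k, m}, i→{m}, j→{f}, k→∅; union {f, h, j, k, l, m}; ε-closure = {f, g, h, j, k, l, m}.
Read 'y': f→{h, l}, g→{j, k, m}, h→{i}, j→{f}, k→∅, l→{h, l, m}, m→{f, h, i}; union {f, h, i, j, k, l, m}; ε-closure = {f, g, h, i, j, k, l, m}.
Read 'x': f→∅, g→{f}, h→{g, k}, i→∅, j→{k}, k→{f, i, j}, l→∅, m→∅; now {f, g, i, j, k}.
Read 'x': f→∅, g→{f}, i→∅, j→{k}, k→{f, i, j}; union {f, i, j, k}; ε-closure = {f, g, i, j, k}.
Read 'y': f→{h, l}, g→{j, k, m}, i→{m}, j→{f}, k→∅; union {f, h, j, k, l, m}; ε-closure = {f, g, h, j, k, l, m}.
That set has 7 states.

7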